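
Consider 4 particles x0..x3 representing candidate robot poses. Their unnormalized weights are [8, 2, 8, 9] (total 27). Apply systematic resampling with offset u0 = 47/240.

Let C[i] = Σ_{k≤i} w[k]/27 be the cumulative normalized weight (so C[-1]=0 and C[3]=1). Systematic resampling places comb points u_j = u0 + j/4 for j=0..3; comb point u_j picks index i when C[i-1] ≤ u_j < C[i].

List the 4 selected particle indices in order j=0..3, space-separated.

C = [8/27, 10/27, 2/3, 1]
j=0: u_0=47/240 ∈ [0, 8/27) → index 0
j=1: u_1=107/240 ∈ [10/27, 2/3) → index 2
j=2: u_2=167/240 ∈ [2/3, 1) → index 3
j=3: u_3=227/240 ∈ [2/3, 1) → index 3

0 2 3 3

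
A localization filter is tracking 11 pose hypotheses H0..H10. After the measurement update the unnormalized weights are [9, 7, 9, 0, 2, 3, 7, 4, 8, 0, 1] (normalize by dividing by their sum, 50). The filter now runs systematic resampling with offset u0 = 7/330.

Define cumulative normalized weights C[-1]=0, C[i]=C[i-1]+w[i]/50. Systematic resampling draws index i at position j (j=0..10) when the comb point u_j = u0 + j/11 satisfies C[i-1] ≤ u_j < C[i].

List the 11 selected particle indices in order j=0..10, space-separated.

0 0 1 1 2 2 5 6 7 8 8

C = [9/50, 8/25, 1/2, 1/2, 27/50, 3/5, 37/50, 41/50, 49/50, 49/50, 1]
j=0: u_0=7/330 ∈ [0, 9/50) → index 0
j=1: u_1=37/330 ∈ [0, 9/50) → index 0
j=2: u_2=67/330 ∈ [9/50, 8/25) → index 1
j=3: u_3=97/330 ∈ [9/50, 8/25) → index 1
j=4: u_4=127/330 ∈ [8/25, 1/2) → index 2
j=5: u_5=157/330 ∈ [8/25, 1/2) → index 2
j=6: u_6=17/30 ∈ [27/50, 3/5) → index 5
j=7: u_7=217/330 ∈ [3/5, 37/50) → index 6
j=8: u_8=247/330 ∈ [37/50, 41/50) → index 7
j=9: u_9=277/330 ∈ [41/50, 49/50) → index 8
j=10: u_10=307/330 ∈ [41/50, 49/50) → index 8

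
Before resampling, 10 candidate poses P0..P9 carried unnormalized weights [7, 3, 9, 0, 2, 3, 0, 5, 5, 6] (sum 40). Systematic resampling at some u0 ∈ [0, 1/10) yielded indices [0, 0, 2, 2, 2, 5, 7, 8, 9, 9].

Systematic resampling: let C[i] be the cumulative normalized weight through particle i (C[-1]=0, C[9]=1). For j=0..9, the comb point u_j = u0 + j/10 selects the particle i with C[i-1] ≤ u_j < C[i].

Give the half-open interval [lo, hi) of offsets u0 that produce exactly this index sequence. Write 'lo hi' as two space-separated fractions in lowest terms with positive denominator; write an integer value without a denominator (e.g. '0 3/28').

1/20 3/40

C = [7/40, 1/4, 19/40, 19/40, 21/40, 3/5, 3/5, 29/40, 17/20, 1]
j=0 picked index 0: u0 ∈ [0, 7/40)
j=1 picked index 0: u0 ∈ [-1/10, 3/40)
j=2 picked index 2: u0 ∈ [1/20, 11/40)
j=3 picked index 2: u0 ∈ [-1/20, 7/40)
j=4 picked index 2: u0 ∈ [-3/20, 3/40)
j=5 picked index 5: u0 ∈ [1/40, 1/10)
j=6 picked index 7: u0 ∈ [0, 1/8)
j=7 picked index 8: u0 ∈ [1/40, 3/20)
j=8 picked index 9: u0 ∈ [1/20, 1/5)
j=9 picked index 9: u0 ∈ [-1/20, 1/10)
intersection: [1/20, 3/40)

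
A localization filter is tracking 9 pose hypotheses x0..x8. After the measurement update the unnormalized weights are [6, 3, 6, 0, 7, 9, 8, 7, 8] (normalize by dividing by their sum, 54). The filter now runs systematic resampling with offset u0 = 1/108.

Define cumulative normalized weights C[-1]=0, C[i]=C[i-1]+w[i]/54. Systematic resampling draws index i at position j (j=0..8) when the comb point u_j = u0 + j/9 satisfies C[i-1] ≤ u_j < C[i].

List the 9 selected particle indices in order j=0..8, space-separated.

C = [1/9, 1/6, 5/18, 5/18, 11/27, 31/54, 13/18, 23/27, 1]
j=0: u_0=1/108 ∈ [0, 1/9) → index 0
j=1: u_1=13/108 ∈ [1/9, 1/6) → index 1
j=2: u_2=25/108 ∈ [1/6, 5/18) → index 2
j=3: u_3=37/108 ∈ [5/18, 11/27) → index 4
j=4: u_4=49/108 ∈ [11/27, 31/54) → index 5
j=5: u_5=61/108 ∈ [11/27, 31/54) → index 5
j=6: u_6=73/108 ∈ [31/54, 13/18) → index 6
j=7: u_7=85/108 ∈ [13/18, 23/27) → index 7
j=8: u_8=97/108 ∈ [23/27, 1) → index 8

0 1 2 4 5 5 6 7 8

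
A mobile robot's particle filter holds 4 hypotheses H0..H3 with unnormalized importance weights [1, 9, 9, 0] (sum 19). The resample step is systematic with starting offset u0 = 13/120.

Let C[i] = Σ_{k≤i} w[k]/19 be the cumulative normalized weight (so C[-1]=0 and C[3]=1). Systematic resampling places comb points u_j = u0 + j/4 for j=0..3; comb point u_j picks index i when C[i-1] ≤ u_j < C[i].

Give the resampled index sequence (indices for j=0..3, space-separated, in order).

C = [1/19, 10/19, 1, 1]
j=0: u_0=13/120 ∈ [1/19, 10/19) → index 1
j=1: u_1=43/120 ∈ [1/19, 10/19) → index 1
j=2: u_2=73/120 ∈ [10/19, 1) → index 2
j=3: u_3=103/120 ∈ [10/19, 1) → index 2

1 1 2 2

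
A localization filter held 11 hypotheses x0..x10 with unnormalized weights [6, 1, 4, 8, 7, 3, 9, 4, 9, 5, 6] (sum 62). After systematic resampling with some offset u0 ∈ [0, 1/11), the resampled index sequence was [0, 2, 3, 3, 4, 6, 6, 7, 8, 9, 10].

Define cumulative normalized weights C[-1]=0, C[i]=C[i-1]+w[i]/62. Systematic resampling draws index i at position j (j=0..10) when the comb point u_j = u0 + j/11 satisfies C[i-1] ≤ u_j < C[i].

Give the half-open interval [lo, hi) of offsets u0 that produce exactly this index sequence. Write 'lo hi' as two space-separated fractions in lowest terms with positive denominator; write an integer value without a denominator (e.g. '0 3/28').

15/682 23/682

C = [3/31, 7/62, 11/62, 19/62, 13/31, 29/62, 19/31, 21/31, 51/62, 28/31, 1]
j=0 picked index 0: u0 ∈ [0, 3/31)
j=1 picked index 2: u0 ∈ [15/682, 59/682)
j=2 picked index 3: u0 ∈ [-3/682, 85/682)
j=3 picked index 3: u0 ∈ [-65/682, 23/682)
j=4 picked index 4: u0 ∈ [-39/682, 19/341)
j=5 picked index 6: u0 ∈ [9/682, 54/341)
j=6 picked index 6: u0 ∈ [-53/682, 23/341)
j=7 picked index 7: u0 ∈ [-8/341, 14/341)
j=8 picked index 8: u0 ∈ [-17/341, 65/682)
j=9 picked index 9: u0 ∈ [3/682, 29/341)
j=10 picked index 10: u0 ∈ [-2/341, 1/11)
intersection: [15/682, 23/682)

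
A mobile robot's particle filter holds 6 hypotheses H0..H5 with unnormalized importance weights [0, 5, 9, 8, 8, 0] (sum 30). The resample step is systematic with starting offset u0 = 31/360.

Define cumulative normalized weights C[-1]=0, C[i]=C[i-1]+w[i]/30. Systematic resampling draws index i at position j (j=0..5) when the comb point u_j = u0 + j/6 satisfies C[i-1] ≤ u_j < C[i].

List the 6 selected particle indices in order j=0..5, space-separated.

C = [0, 1/6, 7/15, 11/15, 1, 1]
j=0: u_0=31/360 ∈ [0, 1/6) → index 1
j=1: u_1=91/360 ∈ [1/6, 7/15) → index 2
j=2: u_2=151/360 ∈ [1/6, 7/15) → index 2
j=3: u_3=211/360 ∈ [7/15, 11/15) → index 3
j=4: u_4=271/360 ∈ [11/15, 1) → index 4
j=5: u_5=331/360 ∈ [11/15, 1) → index 4

1 2 2 3 4 4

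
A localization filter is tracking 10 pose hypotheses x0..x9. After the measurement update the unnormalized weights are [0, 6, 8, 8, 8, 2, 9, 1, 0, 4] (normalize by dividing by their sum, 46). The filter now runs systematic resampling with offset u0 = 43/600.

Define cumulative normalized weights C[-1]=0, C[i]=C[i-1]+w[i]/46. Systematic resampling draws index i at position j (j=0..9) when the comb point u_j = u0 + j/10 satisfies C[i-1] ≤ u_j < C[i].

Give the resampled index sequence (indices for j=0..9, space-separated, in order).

1 2 2 3 3 4 5 6 6 9

C = [0, 3/23, 7/23, 11/23, 15/23, 16/23, 41/46, 21/23, 21/23, 1]
j=0: u_0=43/600 ∈ [0, 3/23) → index 1
j=1: u_1=103/600 ∈ [3/23, 7/23) → index 2
j=2: u_2=163/600 ∈ [3/23, 7/23) → index 2
j=3: u_3=223/600 ∈ [7/23, 11/23) → index 3
j=4: u_4=283/600 ∈ [7/23, 11/23) → index 3
j=5: u_5=343/600 ∈ [11/23, 15/23) → index 4
j=6: u_6=403/600 ∈ [15/23, 16/23) → index 5
j=7: u_7=463/600 ∈ [16/23, 41/46) → index 6
j=8: u_8=523/600 ∈ [16/23, 41/46) → index 6
j=9: u_9=583/600 ∈ [21/23, 1) → index 9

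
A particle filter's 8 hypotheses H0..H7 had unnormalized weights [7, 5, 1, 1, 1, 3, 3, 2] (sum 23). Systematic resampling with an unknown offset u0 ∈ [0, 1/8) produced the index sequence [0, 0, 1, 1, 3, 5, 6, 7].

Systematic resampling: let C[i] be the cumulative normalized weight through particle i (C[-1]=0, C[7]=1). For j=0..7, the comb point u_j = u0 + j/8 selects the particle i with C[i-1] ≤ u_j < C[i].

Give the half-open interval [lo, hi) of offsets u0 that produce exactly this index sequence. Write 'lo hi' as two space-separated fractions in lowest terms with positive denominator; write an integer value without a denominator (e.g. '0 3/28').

3/46 5/46

C = [7/23, 12/23, 13/23, 14/23, 15/23, 18/23, 21/23, 1]
j=0 picked index 0: u0 ∈ [0, 7/23)
j=1 picked index 0: u0 ∈ [-1/8, 33/184)
j=2 picked index 1: u0 ∈ [5/92, 25/92)
j=3 picked index 1: u0 ∈ [-13/184, 27/184)
j=4 picked index 3: u0 ∈ [3/46, 5/46)
j=5 picked index 5: u0 ∈ [5/184, 29/184)
j=6 picked index 6: u0 ∈ [3/92, 15/92)
j=7 picked index 7: u0 ∈ [7/184, 1/8)
intersection: [3/46, 5/46)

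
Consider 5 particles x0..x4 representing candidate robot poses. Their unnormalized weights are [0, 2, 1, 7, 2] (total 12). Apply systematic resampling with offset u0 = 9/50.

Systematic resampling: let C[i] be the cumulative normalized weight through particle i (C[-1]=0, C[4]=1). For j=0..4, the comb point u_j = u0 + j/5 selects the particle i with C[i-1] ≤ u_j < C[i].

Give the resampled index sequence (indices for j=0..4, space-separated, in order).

C = [0, 1/6, 1/4, 5/6, 1]
j=0: u_0=9/50 ∈ [1/6, 1/4) → index 2
j=1: u_1=19/50 ∈ [1/4, 5/6) → index 3
j=2: u_2=29/50 ∈ [1/4, 5/6) → index 3
j=3: u_3=39/50 ∈ [1/4, 5/6) → index 3
j=4: u_4=49/50 ∈ [5/6, 1) → index 4

2 3 3 3 4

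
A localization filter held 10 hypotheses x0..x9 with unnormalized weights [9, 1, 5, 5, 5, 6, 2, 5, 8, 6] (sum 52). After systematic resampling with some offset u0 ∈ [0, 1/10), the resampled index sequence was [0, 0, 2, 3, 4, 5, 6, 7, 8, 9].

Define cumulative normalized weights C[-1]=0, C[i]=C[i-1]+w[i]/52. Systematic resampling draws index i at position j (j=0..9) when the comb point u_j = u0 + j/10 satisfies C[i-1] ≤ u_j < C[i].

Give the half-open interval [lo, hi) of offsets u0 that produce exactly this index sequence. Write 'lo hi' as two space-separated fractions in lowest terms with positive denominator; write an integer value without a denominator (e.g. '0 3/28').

C = [9/52, 5/26, 15/52, 5/13, 25/52, 31/52, 33/52, 19/26, 23/26, 1]
j=0 picked index 0: u0 ∈ [0, 9/52)
j=1 picked index 0: u0 ∈ [-1/10, 19/260)
j=2 picked index 2: u0 ∈ [-1/130, 23/260)
j=3 picked index 3: u0 ∈ [-3/260, 11/130)
j=4 picked index 4: u0 ∈ [-1/65, 21/260)
j=5 picked index 5: u0 ∈ [-1/52, 5/52)
j=6 picked index 6: u0 ∈ [-1/260, 9/260)
j=7 picked index 7: u0 ∈ [-17/260, 2/65)
j=8 picked index 8: u0 ∈ [-9/130, 11/130)
j=9 picked index 9: u0 ∈ [-1/65, 1/10)
intersection: [0, 2/65)

0 2/65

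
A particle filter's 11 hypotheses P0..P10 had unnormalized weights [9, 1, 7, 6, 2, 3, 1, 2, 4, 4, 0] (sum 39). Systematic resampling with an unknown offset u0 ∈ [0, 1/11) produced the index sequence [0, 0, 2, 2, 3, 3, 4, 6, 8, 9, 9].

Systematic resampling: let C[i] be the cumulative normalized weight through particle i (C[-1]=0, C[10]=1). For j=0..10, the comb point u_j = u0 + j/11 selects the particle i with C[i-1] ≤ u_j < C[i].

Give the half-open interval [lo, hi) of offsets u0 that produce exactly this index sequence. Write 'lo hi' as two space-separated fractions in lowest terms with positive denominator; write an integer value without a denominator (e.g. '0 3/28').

35/429 1/11

C = [3/13, 10/39, 17/39, 23/39, 25/39, 28/39, 29/39, 31/39, 35/39, 1, 1]
j=0 picked index 0: u0 ∈ [0, 3/13)
j=1 picked index 0: u0 ∈ [-1/11, 20/143)
j=2 picked index 2: u0 ∈ [32/429, 109/429)
j=3 picked index 2: u0 ∈ [-7/429, 70/429)
j=4 picked index 3: u0 ∈ [31/429, 97/429)
j=5 picked index 3: u0 ∈ [-8/429, 58/429)
j=6 picked index 4: u0 ∈ [19/429, 41/429)
j=7 picked index 6: u0 ∈ [35/429, 46/429)
j=8 picked index 8: u0 ∈ [29/429, 73/429)
j=9 picked index 9: u0 ∈ [34/429, 2/11)
j=10 picked index 9: u0 ∈ [-5/429, 1/11)
intersection: [35/429, 1/11)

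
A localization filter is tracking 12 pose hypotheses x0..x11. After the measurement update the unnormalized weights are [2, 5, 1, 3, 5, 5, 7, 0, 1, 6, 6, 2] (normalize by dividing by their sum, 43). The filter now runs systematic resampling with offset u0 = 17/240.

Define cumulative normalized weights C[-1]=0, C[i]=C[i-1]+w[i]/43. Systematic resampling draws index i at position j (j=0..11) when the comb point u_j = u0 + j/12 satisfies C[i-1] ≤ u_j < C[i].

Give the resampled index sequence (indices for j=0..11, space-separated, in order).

C = [2/43, 7/43, 8/43, 11/43, 16/43, 21/43, 28/43, 28/43, 29/43, 35/43, 41/43, 1]
j=0: u_0=17/240 ∈ [2/43, 7/43) → index 1
j=1: u_1=37/240 ∈ [2/43, 7/43) → index 1
j=2: u_2=19/80 ∈ [8/43, 11/43) → index 3
j=3: u_3=77/240 ∈ [11/43, 16/43) → index 4
j=4: u_4=97/240 ∈ [16/43, 21/43) → index 5
j=5: u_5=39/80 ∈ [16/43, 21/43) → index 5
j=6: u_6=137/240 ∈ [21/43, 28/43) → index 6
j=7: u_7=157/240 ∈ [28/43, 29/43) → index 8
j=8: u_8=59/80 ∈ [29/43, 35/43) → index 9
j=9: u_9=197/240 ∈ [35/43, 41/43) → index 10
j=10: u_10=217/240 ∈ [35/43, 41/43) → index 10
j=11: u_11=79/80 ∈ [41/43, 1) → index 11

1 1 3 4 5 5 6 8 9 10 10 11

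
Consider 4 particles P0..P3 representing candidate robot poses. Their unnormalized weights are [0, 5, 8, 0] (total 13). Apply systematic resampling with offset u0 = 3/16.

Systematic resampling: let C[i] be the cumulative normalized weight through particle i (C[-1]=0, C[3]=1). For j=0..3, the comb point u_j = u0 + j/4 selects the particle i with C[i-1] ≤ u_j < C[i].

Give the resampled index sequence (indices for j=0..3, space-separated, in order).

1 2 2 2

C = [0, 5/13, 1, 1]
j=0: u_0=3/16 ∈ [0, 5/13) → index 1
j=1: u_1=7/16 ∈ [5/13, 1) → index 2
j=2: u_2=11/16 ∈ [5/13, 1) → index 2
j=3: u_3=15/16 ∈ [5/13, 1) → index 2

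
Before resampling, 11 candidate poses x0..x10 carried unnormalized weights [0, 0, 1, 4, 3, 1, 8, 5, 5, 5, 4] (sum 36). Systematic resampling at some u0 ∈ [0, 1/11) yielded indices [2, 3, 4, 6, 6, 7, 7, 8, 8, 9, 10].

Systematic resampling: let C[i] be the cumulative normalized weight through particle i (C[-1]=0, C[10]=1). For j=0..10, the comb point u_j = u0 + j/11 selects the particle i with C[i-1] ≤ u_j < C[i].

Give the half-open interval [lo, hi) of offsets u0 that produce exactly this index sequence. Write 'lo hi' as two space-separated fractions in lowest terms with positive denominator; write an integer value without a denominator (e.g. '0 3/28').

C = [0, 0, 1/36, 5/36, 2/9, 1/4, 17/36, 11/18, 3/4, 8/9, 1]
j=0 picked index 2: u0 ∈ [0, 1/36)
j=1 picked index 3: u0 ∈ [-25/396, 19/396)
j=2 picked index 4: u0 ∈ [-17/396, 4/99)
j=3 picked index 6: u0 ∈ [-1/44, 79/396)
j=4 picked index 6: u0 ∈ [-5/44, 43/396)
j=5 picked index 7: u0 ∈ [7/396, 31/198)
j=6 picked index 7: u0 ∈ [-29/396, 13/198)
j=7 picked index 8: u0 ∈ [-5/198, 5/44)
j=8 picked index 8: u0 ∈ [-23/198, 1/44)
j=9 picked index 9: u0 ∈ [-3/44, 7/99)
j=10 picked index 10: u0 ∈ [-2/99, 1/11)
intersection: [7/396, 1/44)

7/396 1/44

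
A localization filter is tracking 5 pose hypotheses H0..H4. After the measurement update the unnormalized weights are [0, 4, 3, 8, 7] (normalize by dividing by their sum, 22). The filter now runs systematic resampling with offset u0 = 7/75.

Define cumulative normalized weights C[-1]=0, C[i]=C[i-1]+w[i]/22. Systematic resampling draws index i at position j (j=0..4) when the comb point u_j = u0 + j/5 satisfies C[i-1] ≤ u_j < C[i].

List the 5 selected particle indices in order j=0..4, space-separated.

C = [0, 2/11, 7/22, 15/22, 1]
j=0: u_0=7/75 ∈ [0, 2/11) → index 1
j=1: u_1=22/75 ∈ [2/11, 7/22) → index 2
j=2: u_2=37/75 ∈ [7/22, 15/22) → index 3
j=3: u_3=52/75 ∈ [15/22, 1) → index 4
j=4: u_4=67/75 ∈ [15/22, 1) → index 4

1 2 3 4 4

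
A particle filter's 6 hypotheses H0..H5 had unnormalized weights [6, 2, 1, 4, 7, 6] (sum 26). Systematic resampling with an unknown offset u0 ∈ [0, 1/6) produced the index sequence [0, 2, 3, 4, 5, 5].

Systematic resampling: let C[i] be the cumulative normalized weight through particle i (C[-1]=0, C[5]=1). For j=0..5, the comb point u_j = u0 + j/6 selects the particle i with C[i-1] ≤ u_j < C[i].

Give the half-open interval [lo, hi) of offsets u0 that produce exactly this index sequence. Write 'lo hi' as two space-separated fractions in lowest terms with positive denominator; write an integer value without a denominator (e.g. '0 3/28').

C = [3/13, 4/13, 9/26, 1/2, 10/13, 1]
j=0 picked index 0: u0 ∈ [0, 3/13)
j=1 picked index 2: u0 ∈ [11/78, 7/39)
j=2 picked index 3: u0 ∈ [1/78, 1/6)
j=3 picked index 4: u0 ∈ [0, 7/26)
j=4 picked index 5: u0 ∈ [4/39, 1/3)
j=5 picked index 5: u0 ∈ [-5/78, 1/6)
intersection: [11/78, 1/6)

11/78 1/6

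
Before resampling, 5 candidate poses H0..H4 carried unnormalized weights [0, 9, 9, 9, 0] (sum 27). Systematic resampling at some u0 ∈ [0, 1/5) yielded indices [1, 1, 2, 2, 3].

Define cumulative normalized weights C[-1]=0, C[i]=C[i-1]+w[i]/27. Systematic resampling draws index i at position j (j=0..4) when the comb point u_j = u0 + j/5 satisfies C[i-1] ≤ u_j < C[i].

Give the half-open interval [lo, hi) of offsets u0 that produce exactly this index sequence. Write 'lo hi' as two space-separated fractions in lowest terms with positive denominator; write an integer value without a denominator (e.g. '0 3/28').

C = [0, 1/3, 2/3, 1, 1]
j=0 picked index 1: u0 ∈ [0, 1/3)
j=1 picked index 1: u0 ∈ [-1/5, 2/15)
j=2 picked index 2: u0 ∈ [-1/15, 4/15)
j=3 picked index 2: u0 ∈ [-4/15, 1/15)
j=4 picked index 3: u0 ∈ [-2/15, 1/5)
intersection: [0, 1/15)

0 1/15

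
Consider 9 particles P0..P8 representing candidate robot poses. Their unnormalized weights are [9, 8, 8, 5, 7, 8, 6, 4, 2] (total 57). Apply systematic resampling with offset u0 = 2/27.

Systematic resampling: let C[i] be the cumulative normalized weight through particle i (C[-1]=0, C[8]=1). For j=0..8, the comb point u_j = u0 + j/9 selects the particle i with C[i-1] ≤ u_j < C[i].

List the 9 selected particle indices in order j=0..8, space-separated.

C = [3/19, 17/57, 25/57, 10/19, 37/57, 15/19, 17/19, 55/57, 1]
j=0: u_0=2/27 ∈ [0, 3/19) → index 0
j=1: u_1=5/27 ∈ [3/19, 17/57) → index 1
j=2: u_2=8/27 ∈ [3/19, 17/57) → index 1
j=3: u_3=11/27 ∈ [17/57, 25/57) → index 2
j=4: u_4=14/27 ∈ [25/57, 10/19) → index 3
j=5: u_5=17/27 ∈ [10/19, 37/57) → index 4
j=6: u_6=20/27 ∈ [37/57, 15/19) → index 5
j=7: u_7=23/27 ∈ [15/19, 17/19) → index 6
j=8: u_8=26/27 ∈ [17/19, 55/57) → index 7

0 1 1 2 3 4 5 6 7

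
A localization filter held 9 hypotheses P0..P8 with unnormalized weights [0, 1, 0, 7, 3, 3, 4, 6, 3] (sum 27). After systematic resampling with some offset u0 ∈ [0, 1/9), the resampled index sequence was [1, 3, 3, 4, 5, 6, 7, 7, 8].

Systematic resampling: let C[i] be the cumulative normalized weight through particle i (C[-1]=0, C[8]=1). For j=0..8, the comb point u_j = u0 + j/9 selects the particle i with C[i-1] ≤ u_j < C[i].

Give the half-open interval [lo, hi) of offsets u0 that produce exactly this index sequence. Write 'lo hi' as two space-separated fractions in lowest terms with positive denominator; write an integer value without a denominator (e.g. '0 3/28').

0 1/27

C = [0, 1/27, 1/27, 8/27, 11/27, 14/27, 2/3, 8/9, 1]
j=0 picked index 1: u0 ∈ [0, 1/27)
j=1 picked index 3: u0 ∈ [-2/27, 5/27)
j=2 picked index 3: u0 ∈ [-5/27, 2/27)
j=3 picked index 4: u0 ∈ [-1/27, 2/27)
j=4 picked index 5: u0 ∈ [-1/27, 2/27)
j=5 picked index 6: u0 ∈ [-1/27, 1/9)
j=6 picked index 7: u0 ∈ [0, 2/9)
j=7 picked index 7: u0 ∈ [-1/9, 1/9)
j=8 picked index 8: u0 ∈ [0, 1/9)
intersection: [0, 1/27)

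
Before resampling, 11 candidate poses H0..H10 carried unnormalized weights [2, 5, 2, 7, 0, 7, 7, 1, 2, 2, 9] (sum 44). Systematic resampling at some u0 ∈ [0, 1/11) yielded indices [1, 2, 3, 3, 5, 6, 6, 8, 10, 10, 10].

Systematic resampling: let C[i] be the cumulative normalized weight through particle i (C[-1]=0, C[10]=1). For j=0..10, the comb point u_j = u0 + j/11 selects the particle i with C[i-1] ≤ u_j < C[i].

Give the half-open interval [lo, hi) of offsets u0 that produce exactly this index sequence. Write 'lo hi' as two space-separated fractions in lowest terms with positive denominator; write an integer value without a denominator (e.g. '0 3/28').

C = [1/22, 7/44, 9/44, 4/11, 4/11, 23/44, 15/22, 31/44, 3/4, 35/44, 1]
j=0 picked index 1: u0 ∈ [1/22, 7/44)
j=1 picked index 2: u0 ∈ [3/44, 5/44)
j=2 picked index 3: u0 ∈ [1/44, 2/11)
j=3 picked index 3: u0 ∈ [-3/44, 1/11)
j=4 picked index 5: u0 ∈ [0, 7/44)
j=5 picked index 6: u0 ∈ [3/44, 5/22)
j=6 picked index 6: u0 ∈ [-1/44, 3/22)
j=7 picked index 8: u0 ∈ [3/44, 5/44)
j=8 picked index 10: u0 ∈ [3/44, 3/11)
j=9 picked index 10: u0 ∈ [-1/44, 2/11)
j=10 picked index 10: u0 ∈ [-5/44, 1/11)
intersection: [3/44, 1/11)

3/44 1/11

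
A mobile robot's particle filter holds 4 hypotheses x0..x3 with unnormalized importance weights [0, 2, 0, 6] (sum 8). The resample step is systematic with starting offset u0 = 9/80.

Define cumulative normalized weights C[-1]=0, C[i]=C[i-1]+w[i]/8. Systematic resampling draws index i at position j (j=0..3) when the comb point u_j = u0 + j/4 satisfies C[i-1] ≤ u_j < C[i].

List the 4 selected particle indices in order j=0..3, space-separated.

C = [0, 1/4, 1/4, 1]
j=0: u_0=9/80 ∈ [0, 1/4) → index 1
j=1: u_1=29/80 ∈ [1/4, 1) → index 3
j=2: u_2=49/80 ∈ [1/4, 1) → index 3
j=3: u_3=69/80 ∈ [1/4, 1) → index 3

1 3 3 3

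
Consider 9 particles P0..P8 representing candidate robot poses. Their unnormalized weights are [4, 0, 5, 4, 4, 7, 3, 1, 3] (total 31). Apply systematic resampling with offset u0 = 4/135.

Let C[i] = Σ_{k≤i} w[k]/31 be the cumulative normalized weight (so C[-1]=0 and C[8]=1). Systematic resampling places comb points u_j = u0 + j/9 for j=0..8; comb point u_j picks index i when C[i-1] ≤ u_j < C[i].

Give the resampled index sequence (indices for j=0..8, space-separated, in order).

C = [4/31, 4/31, 9/31, 13/31, 17/31, 24/31, 27/31, 28/31, 1]
j=0: u_0=4/135 ∈ [0, 4/31) → index 0
j=1: u_1=19/135 ∈ [4/31, 9/31) → index 2
j=2: u_2=34/135 ∈ [4/31, 9/31) → index 2
j=3: u_3=49/135 ∈ [9/31, 13/31) → index 3
j=4: u_4=64/135 ∈ [13/31, 17/31) → index 4
j=5: u_5=79/135 ∈ [17/31, 24/31) → index 5
j=6: u_6=94/135 ∈ [17/31, 24/31) → index 5
j=7: u_7=109/135 ∈ [24/31, 27/31) → index 6
j=8: u_8=124/135 ∈ [28/31, 1) → index 8

0 2 2 3 4 5 5 6 8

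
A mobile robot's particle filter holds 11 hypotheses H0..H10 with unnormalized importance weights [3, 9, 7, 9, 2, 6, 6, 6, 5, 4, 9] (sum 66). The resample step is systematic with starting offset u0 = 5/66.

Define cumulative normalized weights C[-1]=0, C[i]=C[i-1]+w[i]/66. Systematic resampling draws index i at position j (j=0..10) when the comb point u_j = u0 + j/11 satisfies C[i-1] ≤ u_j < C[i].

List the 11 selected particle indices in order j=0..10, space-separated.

1 1 2 3 4 5 6 7 9 10 10

C = [1/22, 2/11, 19/66, 14/33, 5/11, 6/11, 7/11, 8/11, 53/66, 19/22, 1]
j=0: u_0=5/66 ∈ [1/22, 2/11) → index 1
j=1: u_1=1/6 ∈ [1/22, 2/11) → index 1
j=2: u_2=17/66 ∈ [2/11, 19/66) → index 2
j=3: u_3=23/66 ∈ [19/66, 14/33) → index 3
j=4: u_4=29/66 ∈ [14/33, 5/11) → index 4
j=5: u_5=35/66 ∈ [5/11, 6/11) → index 5
j=6: u_6=41/66 ∈ [6/11, 7/11) → index 6
j=7: u_7=47/66 ∈ [7/11, 8/11) → index 7
j=8: u_8=53/66 ∈ [53/66, 19/22) → index 9
j=9: u_9=59/66 ∈ [19/22, 1) → index 10
j=10: u_10=65/66 ∈ [19/22, 1) → index 10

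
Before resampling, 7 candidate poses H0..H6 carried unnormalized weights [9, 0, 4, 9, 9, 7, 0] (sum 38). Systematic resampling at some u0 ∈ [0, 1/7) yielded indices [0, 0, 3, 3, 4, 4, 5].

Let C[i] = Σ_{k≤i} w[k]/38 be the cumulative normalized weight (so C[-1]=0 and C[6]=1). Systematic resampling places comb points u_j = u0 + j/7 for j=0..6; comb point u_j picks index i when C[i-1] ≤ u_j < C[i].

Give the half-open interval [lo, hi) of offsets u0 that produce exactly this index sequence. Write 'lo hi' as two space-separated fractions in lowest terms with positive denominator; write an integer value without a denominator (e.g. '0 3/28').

C = [9/38, 9/38, 13/38, 11/19, 31/38, 1, 1]
j=0 picked index 0: u0 ∈ [0, 9/38)
j=1 picked index 0: u0 ∈ [-1/7, 25/266)
j=2 picked index 3: u0 ∈ [15/266, 39/133)
j=3 picked index 3: u0 ∈ [-23/266, 20/133)
j=4 picked index 4: u0 ∈ [1/133, 65/266)
j=5 picked index 4: u0 ∈ [-18/133, 27/266)
j=6 picked index 5: u0 ∈ [-11/266, 1/7)
intersection: [15/266, 25/266)

15/266 25/266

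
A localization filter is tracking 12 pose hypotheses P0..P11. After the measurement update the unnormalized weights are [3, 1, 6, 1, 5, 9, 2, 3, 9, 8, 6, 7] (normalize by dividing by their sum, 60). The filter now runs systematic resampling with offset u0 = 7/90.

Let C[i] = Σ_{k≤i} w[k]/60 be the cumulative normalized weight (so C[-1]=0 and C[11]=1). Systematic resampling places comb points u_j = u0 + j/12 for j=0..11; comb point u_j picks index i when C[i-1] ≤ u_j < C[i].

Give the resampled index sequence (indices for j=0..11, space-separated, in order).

C = [1/20, 1/15, 1/6, 11/60, 4/15, 5/12, 9/20, 1/2, 13/20, 47/60, 53/60, 1]
j=0: u_0=7/90 ∈ [1/15, 1/6) → index 2
j=1: u_1=29/180 ∈ [1/15, 1/6) → index 2
j=2: u_2=11/45 ∈ [11/60, 4/15) → index 4
j=3: u_3=59/180 ∈ [4/15, 5/12) → index 5
j=4: u_4=37/90 ∈ [4/15, 5/12) → index 5
j=5: u_5=89/180 ∈ [9/20, 1/2) → index 7
j=6: u_6=26/45 ∈ [1/2, 13/20) → index 8
j=7: u_7=119/180 ∈ [13/20, 47/60) → index 9
j=8: u_8=67/90 ∈ [13/20, 47/60) → index 9
j=9: u_9=149/180 ∈ [47/60, 53/60) → index 10
j=10: u_10=41/45 ∈ [53/60, 1) → index 11
j=11: u_11=179/180 ∈ [53/60, 1) → index 11

2 2 4 5 5 7 8 9 9 10 11 11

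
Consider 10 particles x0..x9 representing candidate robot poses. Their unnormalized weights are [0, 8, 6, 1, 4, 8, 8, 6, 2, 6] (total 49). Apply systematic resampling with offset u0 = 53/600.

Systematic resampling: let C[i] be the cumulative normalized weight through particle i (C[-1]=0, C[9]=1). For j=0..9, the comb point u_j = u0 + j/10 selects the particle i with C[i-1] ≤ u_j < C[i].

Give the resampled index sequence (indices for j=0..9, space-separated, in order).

1 2 3 5 5 6 6 7 9 9

C = [0, 8/49, 2/7, 15/49, 19/49, 27/49, 5/7, 41/49, 43/49, 1]
j=0: u_0=53/600 ∈ [0, 8/49) → index 1
j=1: u_1=113/600 ∈ [8/49, 2/7) → index 2
j=2: u_2=173/600 ∈ [2/7, 15/49) → index 3
j=3: u_3=233/600 ∈ [19/49, 27/49) → index 5
j=4: u_4=293/600 ∈ [19/49, 27/49) → index 5
j=5: u_5=353/600 ∈ [27/49, 5/7) → index 6
j=6: u_6=413/600 ∈ [27/49, 5/7) → index 6
j=7: u_7=473/600 ∈ [5/7, 41/49) → index 7
j=8: u_8=533/600 ∈ [43/49, 1) → index 9
j=9: u_9=593/600 ∈ [43/49, 1) → index 9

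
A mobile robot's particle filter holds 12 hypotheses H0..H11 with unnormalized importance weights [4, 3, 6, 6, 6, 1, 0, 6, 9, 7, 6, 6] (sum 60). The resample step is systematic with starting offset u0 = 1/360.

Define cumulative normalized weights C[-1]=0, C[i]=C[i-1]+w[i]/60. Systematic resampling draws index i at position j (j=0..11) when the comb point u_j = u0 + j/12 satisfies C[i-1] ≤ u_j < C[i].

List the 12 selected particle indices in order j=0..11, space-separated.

C = [1/15, 7/60, 13/60, 19/60, 5/12, 13/30, 13/30, 8/15, 41/60, 4/5, 9/10, 1]
j=0: u_0=1/360 ∈ [0, 1/15) → index 0
j=1: u_1=31/360 ∈ [1/15, 7/60) → index 1
j=2: u_2=61/360 ∈ [7/60, 13/60) → index 2
j=3: u_3=91/360 ∈ [13/60, 19/60) → index 3
j=4: u_4=121/360 ∈ [19/60, 5/12) → index 4
j=5: u_5=151/360 ∈ [5/12, 13/30) → index 5
j=6: u_6=181/360 ∈ [13/30, 8/15) → index 7
j=7: u_7=211/360 ∈ [8/15, 41/60) → index 8
j=8: u_8=241/360 ∈ [8/15, 41/60) → index 8
j=9: u_9=271/360 ∈ [41/60, 4/5) → index 9
j=10: u_10=301/360 ∈ [4/5, 9/10) → index 10
j=11: u_11=331/360 ∈ [9/10, 1) → index 11

0 1 2 3 4 5 7 8 8 9 10 11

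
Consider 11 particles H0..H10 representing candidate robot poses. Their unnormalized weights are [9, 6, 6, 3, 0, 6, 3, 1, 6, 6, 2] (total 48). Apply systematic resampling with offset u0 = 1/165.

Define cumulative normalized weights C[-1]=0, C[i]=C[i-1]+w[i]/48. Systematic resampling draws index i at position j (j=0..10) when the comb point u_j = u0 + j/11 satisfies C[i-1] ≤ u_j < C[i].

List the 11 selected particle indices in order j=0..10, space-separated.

C = [3/16, 5/16, 7/16, 1/2, 1/2, 5/8, 11/16, 17/24, 5/6, 23/24, 1]
j=0: u_0=1/165 ∈ [0, 3/16) → index 0
j=1: u_1=16/165 ∈ [0, 3/16) → index 0
j=2: u_2=31/165 ∈ [3/16, 5/16) → index 1
j=3: u_3=46/165 ∈ [3/16, 5/16) → index 1
j=4: u_4=61/165 ∈ [5/16, 7/16) → index 2
j=5: u_5=76/165 ∈ [7/16, 1/2) → index 3
j=6: u_6=91/165 ∈ [1/2, 5/8) → index 5
j=7: u_7=106/165 ∈ [5/8, 11/16) → index 6
j=8: u_8=11/15 ∈ [17/24, 5/6) → index 8
j=9: u_9=136/165 ∈ [17/24, 5/6) → index 8
j=10: u_10=151/165 ∈ [5/6, 23/24) → index 9

0 0 1 1 2 3 5 6 8 8 9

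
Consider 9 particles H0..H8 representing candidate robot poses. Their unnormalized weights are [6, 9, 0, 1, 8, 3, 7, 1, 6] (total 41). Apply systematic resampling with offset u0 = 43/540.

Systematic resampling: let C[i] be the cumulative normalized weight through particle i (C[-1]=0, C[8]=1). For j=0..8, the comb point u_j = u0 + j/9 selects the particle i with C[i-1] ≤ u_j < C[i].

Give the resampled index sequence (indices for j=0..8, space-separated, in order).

0 1 1 4 4 5 6 8 8

C = [6/41, 15/41, 15/41, 16/41, 24/41, 27/41, 34/41, 35/41, 1]
j=0: u_0=43/540 ∈ [0, 6/41) → index 0
j=1: u_1=103/540 ∈ [6/41, 15/41) → index 1
j=2: u_2=163/540 ∈ [6/41, 15/41) → index 1
j=3: u_3=223/540 ∈ [16/41, 24/41) → index 4
j=4: u_4=283/540 ∈ [16/41, 24/41) → index 4
j=5: u_5=343/540 ∈ [24/41, 27/41) → index 5
j=6: u_6=403/540 ∈ [27/41, 34/41) → index 6
j=7: u_7=463/540 ∈ [35/41, 1) → index 8
j=8: u_8=523/540 ∈ [35/41, 1) → index 8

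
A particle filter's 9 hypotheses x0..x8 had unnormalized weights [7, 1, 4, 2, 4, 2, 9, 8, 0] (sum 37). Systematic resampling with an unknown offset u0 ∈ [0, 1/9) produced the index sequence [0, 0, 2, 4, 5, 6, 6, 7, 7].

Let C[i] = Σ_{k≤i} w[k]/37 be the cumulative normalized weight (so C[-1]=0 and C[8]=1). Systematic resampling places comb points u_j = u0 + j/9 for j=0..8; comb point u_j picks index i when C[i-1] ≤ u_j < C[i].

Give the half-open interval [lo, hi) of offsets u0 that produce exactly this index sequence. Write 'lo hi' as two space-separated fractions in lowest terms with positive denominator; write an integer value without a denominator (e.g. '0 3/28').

5/111 26/333

C = [7/37, 8/37, 12/37, 14/37, 18/37, 20/37, 29/37, 1, 1]
j=0 picked index 0: u0 ∈ [0, 7/37)
j=1 picked index 0: u0 ∈ [-1/9, 26/333)
j=2 picked index 2: u0 ∈ [-2/333, 34/333)
j=3 picked index 4: u0 ∈ [5/111, 17/111)
j=4 picked index 5: u0 ∈ [14/333, 32/333)
j=5 picked index 6: u0 ∈ [-5/333, 76/333)
j=6 picked index 6: u0 ∈ [-14/111, 13/111)
j=7 picked index 7: u0 ∈ [2/333, 2/9)
j=8 picked index 7: u0 ∈ [-35/333, 1/9)
intersection: [5/111, 26/333)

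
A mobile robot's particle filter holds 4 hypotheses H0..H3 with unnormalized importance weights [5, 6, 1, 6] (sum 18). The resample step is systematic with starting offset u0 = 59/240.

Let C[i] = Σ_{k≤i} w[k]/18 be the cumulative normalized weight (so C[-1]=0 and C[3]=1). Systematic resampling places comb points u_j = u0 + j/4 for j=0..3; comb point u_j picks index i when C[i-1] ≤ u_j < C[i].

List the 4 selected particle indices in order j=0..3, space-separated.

0 1 3 3

C = [5/18, 11/18, 2/3, 1]
j=0: u_0=59/240 ∈ [0, 5/18) → index 0
j=1: u_1=119/240 ∈ [5/18, 11/18) → index 1
j=2: u_2=179/240 ∈ [2/3, 1) → index 3
j=3: u_3=239/240 ∈ [2/3, 1) → index 3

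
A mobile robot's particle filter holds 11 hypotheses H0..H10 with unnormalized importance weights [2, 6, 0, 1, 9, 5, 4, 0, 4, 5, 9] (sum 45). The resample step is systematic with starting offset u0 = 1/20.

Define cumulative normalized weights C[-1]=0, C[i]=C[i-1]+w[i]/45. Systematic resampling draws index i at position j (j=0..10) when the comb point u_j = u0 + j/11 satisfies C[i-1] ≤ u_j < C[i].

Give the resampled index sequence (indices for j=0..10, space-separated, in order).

1 1 4 4 5 5 6 8 9 10 10

C = [2/45, 8/45, 8/45, 1/5, 2/5, 23/45, 3/5, 3/5, 31/45, 4/5, 1]
j=0: u_0=1/20 ∈ [2/45, 8/45) → index 1
j=1: u_1=31/220 ∈ [2/45, 8/45) → index 1
j=2: u_2=51/220 ∈ [1/5, 2/5) → index 4
j=3: u_3=71/220 ∈ [1/5, 2/5) → index 4
j=4: u_4=91/220 ∈ [2/5, 23/45) → index 5
j=5: u_5=111/220 ∈ [2/5, 23/45) → index 5
j=6: u_6=131/220 ∈ [23/45, 3/5) → index 6
j=7: u_7=151/220 ∈ [3/5, 31/45) → index 8
j=8: u_8=171/220 ∈ [31/45, 4/5) → index 9
j=9: u_9=191/220 ∈ [4/5, 1) → index 10
j=10: u_10=211/220 ∈ [4/5, 1) → index 10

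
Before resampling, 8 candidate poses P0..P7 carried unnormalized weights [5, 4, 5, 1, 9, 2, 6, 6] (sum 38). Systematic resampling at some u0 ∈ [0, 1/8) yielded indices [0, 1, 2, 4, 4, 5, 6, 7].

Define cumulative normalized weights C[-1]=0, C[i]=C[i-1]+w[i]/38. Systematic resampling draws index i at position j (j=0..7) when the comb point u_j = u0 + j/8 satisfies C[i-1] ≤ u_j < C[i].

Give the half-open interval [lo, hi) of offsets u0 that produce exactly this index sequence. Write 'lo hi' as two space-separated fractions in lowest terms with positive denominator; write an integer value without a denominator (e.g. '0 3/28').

3/152 9/152

C = [5/38, 9/38, 7/19, 15/38, 12/19, 13/19, 16/19, 1]
j=0 picked index 0: u0 ∈ [0, 5/38)
j=1 picked index 1: u0 ∈ [1/152, 17/152)
j=2 picked index 2: u0 ∈ [-1/76, 9/76)
j=3 picked index 4: u0 ∈ [3/152, 39/152)
j=4 picked index 4: u0 ∈ [-2/19, 5/38)
j=5 picked index 5: u0 ∈ [1/152, 9/152)
j=6 picked index 6: u0 ∈ [-5/76, 7/76)
j=7 picked index 7: u0 ∈ [-5/152, 1/8)
intersection: [3/152, 9/152)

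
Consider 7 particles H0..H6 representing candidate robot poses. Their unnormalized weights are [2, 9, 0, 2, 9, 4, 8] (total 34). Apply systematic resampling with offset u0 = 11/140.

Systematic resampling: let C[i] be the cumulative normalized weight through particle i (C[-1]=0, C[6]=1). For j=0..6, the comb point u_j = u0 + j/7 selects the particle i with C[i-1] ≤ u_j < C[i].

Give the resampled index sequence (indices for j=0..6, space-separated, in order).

C = [1/17, 11/34, 11/34, 13/34, 11/17, 13/17, 1]
j=0: u_0=11/140 ∈ [1/17, 11/34) → index 1
j=1: u_1=31/140 ∈ [1/17, 11/34) → index 1
j=2: u_2=51/140 ∈ [11/34, 13/34) → index 3
j=3: u_3=71/140 ∈ [13/34, 11/17) → index 4
j=4: u_4=13/20 ∈ [11/17, 13/17) → index 5
j=5: u_5=111/140 ∈ [13/17, 1) → index 6
j=6: u_6=131/140 ∈ [13/17, 1) → index 6

1 1 3 4 5 6 6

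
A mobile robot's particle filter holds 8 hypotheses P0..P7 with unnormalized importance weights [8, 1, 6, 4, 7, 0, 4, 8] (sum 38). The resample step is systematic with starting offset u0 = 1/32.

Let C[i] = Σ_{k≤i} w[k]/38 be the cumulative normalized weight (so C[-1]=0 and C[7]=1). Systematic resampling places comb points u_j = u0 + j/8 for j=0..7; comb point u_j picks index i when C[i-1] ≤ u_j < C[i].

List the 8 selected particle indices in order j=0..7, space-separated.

C = [4/19, 9/38, 15/38, 1/2, 13/19, 13/19, 15/19, 1]
j=0: u_0=1/32 ∈ [0, 4/19) → index 0
j=1: u_1=5/32 ∈ [0, 4/19) → index 0
j=2: u_2=9/32 ∈ [9/38, 15/38) → index 2
j=3: u_3=13/32 ∈ [15/38, 1/2) → index 3
j=4: u_4=17/32 ∈ [1/2, 13/19) → index 4
j=5: u_5=21/32 ∈ [1/2, 13/19) → index 4
j=6: u_6=25/32 ∈ [13/19, 15/19) → index 6
j=7: u_7=29/32 ∈ [15/19, 1) → index 7

0 0 2 3 4 4 6 7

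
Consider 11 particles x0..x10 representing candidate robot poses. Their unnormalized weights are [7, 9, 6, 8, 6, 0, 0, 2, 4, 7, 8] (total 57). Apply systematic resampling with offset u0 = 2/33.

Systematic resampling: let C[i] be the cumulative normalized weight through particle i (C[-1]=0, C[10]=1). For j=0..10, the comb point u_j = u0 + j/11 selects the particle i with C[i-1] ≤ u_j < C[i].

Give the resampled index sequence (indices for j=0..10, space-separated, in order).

0 1 1 2 3 3 4 8 9 10 10

C = [7/57, 16/57, 22/57, 10/19, 12/19, 12/19, 12/19, 2/3, 14/19, 49/57, 1]
j=0: u_0=2/33 ∈ [0, 7/57) → index 0
j=1: u_1=5/33 ∈ [7/57, 16/57) → index 1
j=2: u_2=8/33 ∈ [7/57, 16/57) → index 1
j=3: u_3=1/3 ∈ [16/57, 22/57) → index 2
j=4: u_4=14/33 ∈ [22/57, 10/19) → index 3
j=5: u_5=17/33 ∈ [22/57, 10/19) → index 3
j=6: u_6=20/33 ∈ [10/19, 12/19) → index 4
j=7: u_7=23/33 ∈ [2/3, 14/19) → index 8
j=8: u_8=26/33 ∈ [14/19, 49/57) → index 9
j=9: u_9=29/33 ∈ [49/57, 1) → index 10
j=10: u_10=32/33 ∈ [49/57, 1) → index 10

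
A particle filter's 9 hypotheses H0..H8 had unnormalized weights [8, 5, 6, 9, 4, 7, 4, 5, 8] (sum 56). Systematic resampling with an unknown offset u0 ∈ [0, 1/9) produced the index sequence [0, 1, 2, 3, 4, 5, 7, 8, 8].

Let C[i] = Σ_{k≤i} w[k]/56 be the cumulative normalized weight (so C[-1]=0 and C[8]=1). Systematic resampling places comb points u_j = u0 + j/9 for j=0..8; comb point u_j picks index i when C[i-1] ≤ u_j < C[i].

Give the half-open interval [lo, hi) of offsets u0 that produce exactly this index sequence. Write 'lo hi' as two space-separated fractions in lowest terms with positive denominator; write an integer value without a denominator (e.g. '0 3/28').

C = [1/7, 13/56, 19/56, 1/2, 4/7, 39/56, 43/56, 6/7, 1]
j=0 picked index 0: u0 ∈ [0, 1/7)
j=1 picked index 1: u0 ∈ [2/63, 61/504)
j=2 picked index 2: u0 ∈ [5/504, 59/504)
j=3 picked index 3: u0 ∈ [1/168, 1/6)
j=4 picked index 4: u0 ∈ [1/18, 8/63)
j=5 picked index 5: u0 ∈ [1/63, 71/504)
j=6 picked index 7: u0 ∈ [17/168, 4/21)
j=7 picked index 8: u0 ∈ [5/63, 2/9)
j=8 picked index 8: u0 ∈ [-2/63, 1/9)
intersection: [17/168, 1/9)

17/168 1/9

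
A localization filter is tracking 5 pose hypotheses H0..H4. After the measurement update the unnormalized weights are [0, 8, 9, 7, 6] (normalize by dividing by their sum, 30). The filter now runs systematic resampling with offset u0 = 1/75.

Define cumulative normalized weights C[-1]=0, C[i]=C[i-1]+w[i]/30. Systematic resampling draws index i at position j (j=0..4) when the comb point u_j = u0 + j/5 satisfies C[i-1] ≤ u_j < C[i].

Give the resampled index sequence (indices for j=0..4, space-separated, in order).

1 1 2 3 4

C = [0, 4/15, 17/30, 4/5, 1]
j=0: u_0=1/75 ∈ [0, 4/15) → index 1
j=1: u_1=16/75 ∈ [0, 4/15) → index 1
j=2: u_2=31/75 ∈ [4/15, 17/30) → index 2
j=3: u_3=46/75 ∈ [17/30, 4/5) → index 3
j=4: u_4=61/75 ∈ [4/5, 1) → index 4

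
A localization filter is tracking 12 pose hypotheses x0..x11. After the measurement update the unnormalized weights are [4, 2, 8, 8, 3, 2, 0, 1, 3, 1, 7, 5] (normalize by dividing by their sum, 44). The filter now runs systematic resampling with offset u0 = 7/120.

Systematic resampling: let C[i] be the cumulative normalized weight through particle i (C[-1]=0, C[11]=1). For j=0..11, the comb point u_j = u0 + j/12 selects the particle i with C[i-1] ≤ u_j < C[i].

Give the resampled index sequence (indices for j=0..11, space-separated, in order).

C = [1/11, 3/22, 7/22, 1/2, 25/44, 27/44, 27/44, 7/11, 31/44, 8/11, 39/44, 1]
j=0: u_0=7/120 ∈ [0, 1/11) → index 0
j=1: u_1=17/120 ∈ [3/22, 7/22) → index 2
j=2: u_2=9/40 ∈ [3/22, 7/22) → index 2
j=3: u_3=37/120 ∈ [3/22, 7/22) → index 2
j=4: u_4=47/120 ∈ [7/22, 1/2) → index 3
j=5: u_5=19/40 ∈ [7/22, 1/2) → index 3
j=6: u_6=67/120 ∈ [1/2, 25/44) → index 4
j=7: u_7=77/120 ∈ [7/11, 31/44) → index 8
j=8: u_8=29/40 ∈ [31/44, 8/11) → index 9
j=9: u_9=97/120 ∈ [8/11, 39/44) → index 10
j=10: u_10=107/120 ∈ [39/44, 1) → index 11
j=11: u_11=39/40 ∈ [39/44, 1) → index 11

0 2 2 2 3 3 4 8 9 10 11 11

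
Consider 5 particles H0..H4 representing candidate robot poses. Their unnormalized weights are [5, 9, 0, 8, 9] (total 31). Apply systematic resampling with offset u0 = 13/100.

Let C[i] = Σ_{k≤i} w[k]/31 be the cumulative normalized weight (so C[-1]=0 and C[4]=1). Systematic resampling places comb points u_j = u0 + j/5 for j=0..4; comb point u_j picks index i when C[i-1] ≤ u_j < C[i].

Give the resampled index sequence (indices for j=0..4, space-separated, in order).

C = [5/31, 14/31, 14/31, 22/31, 1]
j=0: u_0=13/100 ∈ [0, 5/31) → index 0
j=1: u_1=33/100 ∈ [5/31, 14/31) → index 1
j=2: u_2=53/100 ∈ [14/31, 22/31) → index 3
j=3: u_3=73/100 ∈ [22/31, 1) → index 4
j=4: u_4=93/100 ∈ [22/31, 1) → index 4

0 1 3 4 4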